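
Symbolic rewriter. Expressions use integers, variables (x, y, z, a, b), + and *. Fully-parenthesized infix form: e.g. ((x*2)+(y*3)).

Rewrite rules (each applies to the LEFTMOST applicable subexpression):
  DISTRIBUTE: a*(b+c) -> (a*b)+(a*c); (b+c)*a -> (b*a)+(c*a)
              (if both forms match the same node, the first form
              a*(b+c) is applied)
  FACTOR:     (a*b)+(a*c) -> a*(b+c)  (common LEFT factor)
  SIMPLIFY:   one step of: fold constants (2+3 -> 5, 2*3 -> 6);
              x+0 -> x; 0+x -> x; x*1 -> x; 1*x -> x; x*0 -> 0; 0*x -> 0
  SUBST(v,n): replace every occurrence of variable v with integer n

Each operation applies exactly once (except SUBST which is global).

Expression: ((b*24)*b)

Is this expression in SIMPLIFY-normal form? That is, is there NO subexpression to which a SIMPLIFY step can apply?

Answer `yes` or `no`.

Answer: yes

Derivation:
Expression: ((b*24)*b)
Scanning for simplifiable subexpressions (pre-order)...
  at root: ((b*24)*b) (not simplifiable)
  at L: (b*24) (not simplifiable)
Result: no simplifiable subexpression found -> normal form.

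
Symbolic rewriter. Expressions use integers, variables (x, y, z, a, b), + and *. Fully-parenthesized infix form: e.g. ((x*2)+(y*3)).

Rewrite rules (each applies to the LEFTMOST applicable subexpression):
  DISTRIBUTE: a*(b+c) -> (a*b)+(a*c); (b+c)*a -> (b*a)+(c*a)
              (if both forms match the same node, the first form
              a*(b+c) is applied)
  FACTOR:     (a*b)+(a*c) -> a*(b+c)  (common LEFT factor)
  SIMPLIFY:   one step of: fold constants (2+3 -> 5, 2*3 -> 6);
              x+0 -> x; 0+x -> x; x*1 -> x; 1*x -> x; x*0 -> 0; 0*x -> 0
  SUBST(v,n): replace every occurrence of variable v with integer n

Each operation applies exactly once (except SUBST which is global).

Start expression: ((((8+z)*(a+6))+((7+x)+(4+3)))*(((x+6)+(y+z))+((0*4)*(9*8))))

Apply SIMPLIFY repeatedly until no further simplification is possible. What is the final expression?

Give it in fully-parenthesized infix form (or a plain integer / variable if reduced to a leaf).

Answer: ((((8+z)*(a+6))+((7+x)+7))*((x+6)+(y+z)))

Derivation:
Start: ((((8+z)*(a+6))+((7+x)+(4+3)))*(((x+6)+(y+z))+((0*4)*(9*8))))
Step 1: at LRR: (4+3) -> 7; overall: ((((8+z)*(a+6))+((7+x)+(4+3)))*(((x+6)+(y+z))+((0*4)*(9*8)))) -> ((((8+z)*(a+6))+((7+x)+7))*(((x+6)+(y+z))+((0*4)*(9*8))))
Step 2: at RRL: (0*4) -> 0; overall: ((((8+z)*(a+6))+((7+x)+7))*(((x+6)+(y+z))+((0*4)*(9*8)))) -> ((((8+z)*(a+6))+((7+x)+7))*(((x+6)+(y+z))+(0*(9*8))))
Step 3: at RR: (0*(9*8)) -> 0; overall: ((((8+z)*(a+6))+((7+x)+7))*(((x+6)+(y+z))+(0*(9*8)))) -> ((((8+z)*(a+6))+((7+x)+7))*(((x+6)+(y+z))+0))
Step 4: at R: (((x+6)+(y+z))+0) -> ((x+6)+(y+z)); overall: ((((8+z)*(a+6))+((7+x)+7))*(((x+6)+(y+z))+0)) -> ((((8+z)*(a+6))+((7+x)+7))*((x+6)+(y+z)))
Fixed point: ((((8+z)*(a+6))+((7+x)+7))*((x+6)+(y+z)))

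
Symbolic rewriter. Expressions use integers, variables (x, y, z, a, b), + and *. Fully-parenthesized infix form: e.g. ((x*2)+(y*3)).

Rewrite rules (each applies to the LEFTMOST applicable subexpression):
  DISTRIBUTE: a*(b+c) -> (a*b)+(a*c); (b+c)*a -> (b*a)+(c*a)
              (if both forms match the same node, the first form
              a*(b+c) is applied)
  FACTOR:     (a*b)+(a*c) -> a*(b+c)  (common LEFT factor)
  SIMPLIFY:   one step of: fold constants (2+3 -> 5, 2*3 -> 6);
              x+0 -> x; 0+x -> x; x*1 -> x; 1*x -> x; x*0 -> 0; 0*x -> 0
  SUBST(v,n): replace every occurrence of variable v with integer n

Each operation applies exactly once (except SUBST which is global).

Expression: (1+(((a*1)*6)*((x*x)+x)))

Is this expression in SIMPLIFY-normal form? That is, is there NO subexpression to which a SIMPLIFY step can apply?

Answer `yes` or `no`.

Answer: no

Derivation:
Expression: (1+(((a*1)*6)*((x*x)+x)))
Scanning for simplifiable subexpressions (pre-order)...
  at root: (1+(((a*1)*6)*((x*x)+x))) (not simplifiable)
  at R: (((a*1)*6)*((x*x)+x)) (not simplifiable)
  at RL: ((a*1)*6) (not simplifiable)
  at RLL: (a*1) (SIMPLIFIABLE)
  at RR: ((x*x)+x) (not simplifiable)
  at RRL: (x*x) (not simplifiable)
Found simplifiable subexpr at path RLL: (a*1)
One SIMPLIFY step would give: (1+((a*6)*((x*x)+x)))
-> NOT in normal form.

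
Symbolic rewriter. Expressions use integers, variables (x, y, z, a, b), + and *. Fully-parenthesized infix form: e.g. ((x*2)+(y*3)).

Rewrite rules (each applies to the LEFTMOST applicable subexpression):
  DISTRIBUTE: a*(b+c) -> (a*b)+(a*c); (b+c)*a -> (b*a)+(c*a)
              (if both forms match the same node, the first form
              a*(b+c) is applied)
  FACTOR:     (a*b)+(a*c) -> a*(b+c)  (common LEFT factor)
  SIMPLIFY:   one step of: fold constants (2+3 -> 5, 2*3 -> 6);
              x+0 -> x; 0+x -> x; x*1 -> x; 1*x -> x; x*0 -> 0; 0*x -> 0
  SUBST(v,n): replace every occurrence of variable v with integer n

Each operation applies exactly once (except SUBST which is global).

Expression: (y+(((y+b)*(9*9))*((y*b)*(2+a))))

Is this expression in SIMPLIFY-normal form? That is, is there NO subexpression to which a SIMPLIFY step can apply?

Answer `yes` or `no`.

Answer: no

Derivation:
Expression: (y+(((y+b)*(9*9))*((y*b)*(2+a))))
Scanning for simplifiable subexpressions (pre-order)...
  at root: (y+(((y+b)*(9*9))*((y*b)*(2+a)))) (not simplifiable)
  at R: (((y+b)*(9*9))*((y*b)*(2+a))) (not simplifiable)
  at RL: ((y+b)*(9*9)) (not simplifiable)
  at RLL: (y+b) (not simplifiable)
  at RLR: (9*9) (SIMPLIFIABLE)
  at RR: ((y*b)*(2+a)) (not simplifiable)
  at RRL: (y*b) (not simplifiable)
  at RRR: (2+a) (not simplifiable)
Found simplifiable subexpr at path RLR: (9*9)
One SIMPLIFY step would give: (y+(((y+b)*81)*((y*b)*(2+a))))
-> NOT in normal form.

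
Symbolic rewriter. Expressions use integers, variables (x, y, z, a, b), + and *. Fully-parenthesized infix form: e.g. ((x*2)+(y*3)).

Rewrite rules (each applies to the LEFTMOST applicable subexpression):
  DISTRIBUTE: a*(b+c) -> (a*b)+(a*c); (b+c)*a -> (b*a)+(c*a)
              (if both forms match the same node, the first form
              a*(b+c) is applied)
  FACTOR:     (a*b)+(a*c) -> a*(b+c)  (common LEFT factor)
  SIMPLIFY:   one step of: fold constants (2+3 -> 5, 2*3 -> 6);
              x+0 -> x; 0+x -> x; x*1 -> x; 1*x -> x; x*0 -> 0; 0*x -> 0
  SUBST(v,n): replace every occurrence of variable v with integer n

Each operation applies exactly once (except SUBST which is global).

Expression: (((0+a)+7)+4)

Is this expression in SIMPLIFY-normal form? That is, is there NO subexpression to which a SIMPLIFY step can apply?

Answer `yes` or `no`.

Expression: (((0+a)+7)+4)
Scanning for simplifiable subexpressions (pre-order)...
  at root: (((0+a)+7)+4) (not simplifiable)
  at L: ((0+a)+7) (not simplifiable)
  at LL: (0+a) (SIMPLIFIABLE)
Found simplifiable subexpr at path LL: (0+a)
One SIMPLIFY step would give: ((a+7)+4)
-> NOT in normal form.

Answer: no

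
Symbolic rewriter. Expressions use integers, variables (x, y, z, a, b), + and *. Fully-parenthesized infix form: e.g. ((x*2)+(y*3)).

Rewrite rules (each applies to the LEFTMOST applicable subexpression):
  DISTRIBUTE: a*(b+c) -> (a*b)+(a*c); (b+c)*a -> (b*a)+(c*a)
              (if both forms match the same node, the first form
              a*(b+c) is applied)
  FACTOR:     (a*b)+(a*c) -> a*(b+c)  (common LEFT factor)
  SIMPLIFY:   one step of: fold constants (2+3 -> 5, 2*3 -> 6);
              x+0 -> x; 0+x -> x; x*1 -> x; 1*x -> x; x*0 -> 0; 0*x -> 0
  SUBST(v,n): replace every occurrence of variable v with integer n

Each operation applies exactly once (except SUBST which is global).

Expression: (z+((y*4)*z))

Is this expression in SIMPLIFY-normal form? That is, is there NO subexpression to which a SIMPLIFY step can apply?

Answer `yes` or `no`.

Answer: yes

Derivation:
Expression: (z+((y*4)*z))
Scanning for simplifiable subexpressions (pre-order)...
  at root: (z+((y*4)*z)) (not simplifiable)
  at R: ((y*4)*z) (not simplifiable)
  at RL: (y*4) (not simplifiable)
Result: no simplifiable subexpression found -> normal form.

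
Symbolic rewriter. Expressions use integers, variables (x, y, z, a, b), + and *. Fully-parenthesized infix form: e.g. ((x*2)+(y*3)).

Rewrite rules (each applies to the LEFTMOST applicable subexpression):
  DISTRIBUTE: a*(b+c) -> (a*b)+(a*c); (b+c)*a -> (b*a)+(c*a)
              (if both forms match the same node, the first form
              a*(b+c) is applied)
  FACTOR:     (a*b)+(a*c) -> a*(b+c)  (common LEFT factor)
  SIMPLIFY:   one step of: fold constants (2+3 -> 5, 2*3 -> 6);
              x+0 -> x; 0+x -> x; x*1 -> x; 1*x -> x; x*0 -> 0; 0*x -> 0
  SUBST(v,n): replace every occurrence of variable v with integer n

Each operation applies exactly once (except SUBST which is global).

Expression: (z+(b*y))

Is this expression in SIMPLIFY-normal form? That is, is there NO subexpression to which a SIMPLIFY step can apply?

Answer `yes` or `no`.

Expression: (z+(b*y))
Scanning for simplifiable subexpressions (pre-order)...
  at root: (z+(b*y)) (not simplifiable)
  at R: (b*y) (not simplifiable)
Result: no simplifiable subexpression found -> normal form.

Answer: yes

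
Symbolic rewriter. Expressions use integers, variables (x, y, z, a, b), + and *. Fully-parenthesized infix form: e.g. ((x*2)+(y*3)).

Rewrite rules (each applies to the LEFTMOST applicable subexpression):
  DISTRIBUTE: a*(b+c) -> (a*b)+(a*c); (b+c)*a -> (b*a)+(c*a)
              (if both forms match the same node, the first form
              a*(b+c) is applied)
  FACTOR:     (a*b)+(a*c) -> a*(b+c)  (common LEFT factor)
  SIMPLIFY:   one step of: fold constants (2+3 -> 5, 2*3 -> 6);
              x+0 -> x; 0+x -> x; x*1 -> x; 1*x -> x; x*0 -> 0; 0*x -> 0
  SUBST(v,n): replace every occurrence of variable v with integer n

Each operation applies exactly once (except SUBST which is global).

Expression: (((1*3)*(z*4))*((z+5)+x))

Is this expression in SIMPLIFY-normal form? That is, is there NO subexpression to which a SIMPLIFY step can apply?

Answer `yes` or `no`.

Expression: (((1*3)*(z*4))*((z+5)+x))
Scanning for simplifiable subexpressions (pre-order)...
  at root: (((1*3)*(z*4))*((z+5)+x)) (not simplifiable)
  at L: ((1*3)*(z*4)) (not simplifiable)
  at LL: (1*3) (SIMPLIFIABLE)
  at LR: (z*4) (not simplifiable)
  at R: ((z+5)+x) (not simplifiable)
  at RL: (z+5) (not simplifiable)
Found simplifiable subexpr at path LL: (1*3)
One SIMPLIFY step would give: ((3*(z*4))*((z+5)+x))
-> NOT in normal form.

Answer: no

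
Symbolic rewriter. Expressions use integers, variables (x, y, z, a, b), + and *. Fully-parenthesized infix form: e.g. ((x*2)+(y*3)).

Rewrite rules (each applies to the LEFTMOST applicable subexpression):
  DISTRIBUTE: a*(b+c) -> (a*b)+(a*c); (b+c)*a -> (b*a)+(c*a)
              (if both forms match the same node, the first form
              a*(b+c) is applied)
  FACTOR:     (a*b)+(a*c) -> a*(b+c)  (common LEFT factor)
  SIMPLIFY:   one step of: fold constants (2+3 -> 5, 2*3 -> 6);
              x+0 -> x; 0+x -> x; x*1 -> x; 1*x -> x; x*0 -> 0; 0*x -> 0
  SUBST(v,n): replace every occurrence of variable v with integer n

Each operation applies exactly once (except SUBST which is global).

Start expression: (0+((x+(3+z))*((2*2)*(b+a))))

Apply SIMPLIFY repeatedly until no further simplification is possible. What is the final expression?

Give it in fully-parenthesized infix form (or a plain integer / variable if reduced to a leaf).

Answer: ((x+(3+z))*(4*(b+a)))

Derivation:
Start: (0+((x+(3+z))*((2*2)*(b+a))))
Step 1: at root: (0+((x+(3+z))*((2*2)*(b+a)))) -> ((x+(3+z))*((2*2)*(b+a))); overall: (0+((x+(3+z))*((2*2)*(b+a)))) -> ((x+(3+z))*((2*2)*(b+a)))
Step 2: at RL: (2*2) -> 4; overall: ((x+(3+z))*((2*2)*(b+a))) -> ((x+(3+z))*(4*(b+a)))
Fixed point: ((x+(3+z))*(4*(b+a)))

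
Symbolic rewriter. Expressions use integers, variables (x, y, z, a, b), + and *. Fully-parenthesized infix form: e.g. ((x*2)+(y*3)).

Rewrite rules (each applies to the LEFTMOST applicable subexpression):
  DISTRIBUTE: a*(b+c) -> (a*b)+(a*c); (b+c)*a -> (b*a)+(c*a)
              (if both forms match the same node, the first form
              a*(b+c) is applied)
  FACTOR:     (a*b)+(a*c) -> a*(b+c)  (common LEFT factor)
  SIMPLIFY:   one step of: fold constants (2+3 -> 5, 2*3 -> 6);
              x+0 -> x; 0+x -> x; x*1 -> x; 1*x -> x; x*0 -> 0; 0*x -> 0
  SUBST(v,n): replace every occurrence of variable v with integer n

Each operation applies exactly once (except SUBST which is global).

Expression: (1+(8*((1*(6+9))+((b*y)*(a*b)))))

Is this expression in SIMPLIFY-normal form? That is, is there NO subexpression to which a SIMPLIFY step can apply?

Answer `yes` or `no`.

Answer: no

Derivation:
Expression: (1+(8*((1*(6+9))+((b*y)*(a*b)))))
Scanning for simplifiable subexpressions (pre-order)...
  at root: (1+(8*((1*(6+9))+((b*y)*(a*b))))) (not simplifiable)
  at R: (8*((1*(6+9))+((b*y)*(a*b)))) (not simplifiable)
  at RR: ((1*(6+9))+((b*y)*(a*b))) (not simplifiable)
  at RRL: (1*(6+9)) (SIMPLIFIABLE)
  at RRLR: (6+9) (SIMPLIFIABLE)
  at RRR: ((b*y)*(a*b)) (not simplifiable)
  at RRRL: (b*y) (not simplifiable)
  at RRRR: (a*b) (not simplifiable)
Found simplifiable subexpr at path RRL: (1*(6+9))
One SIMPLIFY step would give: (1+(8*((6+9)+((b*y)*(a*b)))))
-> NOT in normal form.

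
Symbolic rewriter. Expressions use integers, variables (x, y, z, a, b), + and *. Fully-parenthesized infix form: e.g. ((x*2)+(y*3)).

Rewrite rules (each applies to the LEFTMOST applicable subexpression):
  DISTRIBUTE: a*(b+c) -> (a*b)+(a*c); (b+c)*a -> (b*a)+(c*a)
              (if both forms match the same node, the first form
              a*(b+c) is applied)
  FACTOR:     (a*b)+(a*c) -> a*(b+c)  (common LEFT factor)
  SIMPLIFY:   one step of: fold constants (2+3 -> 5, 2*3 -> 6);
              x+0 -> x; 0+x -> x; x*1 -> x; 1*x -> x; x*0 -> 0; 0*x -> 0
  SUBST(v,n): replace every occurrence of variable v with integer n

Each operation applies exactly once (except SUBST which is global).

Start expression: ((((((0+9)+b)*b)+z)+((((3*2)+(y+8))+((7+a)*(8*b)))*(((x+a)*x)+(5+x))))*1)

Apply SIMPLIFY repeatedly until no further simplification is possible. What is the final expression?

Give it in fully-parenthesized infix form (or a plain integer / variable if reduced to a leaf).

Start: ((((((0+9)+b)*b)+z)+((((3*2)+(y+8))+((7+a)*(8*b)))*(((x+a)*x)+(5+x))))*1)
Step 1: at root: ((((((0+9)+b)*b)+z)+((((3*2)+(y+8))+((7+a)*(8*b)))*(((x+a)*x)+(5+x))))*1) -> (((((0+9)+b)*b)+z)+((((3*2)+(y+8))+((7+a)*(8*b)))*(((x+a)*x)+(5+x)))); overall: ((((((0+9)+b)*b)+z)+((((3*2)+(y+8))+((7+a)*(8*b)))*(((x+a)*x)+(5+x))))*1) -> (((((0+9)+b)*b)+z)+((((3*2)+(y+8))+((7+a)*(8*b)))*(((x+a)*x)+(5+x))))
Step 2: at LLLL: (0+9) -> 9; overall: (((((0+9)+b)*b)+z)+((((3*2)+(y+8))+((7+a)*(8*b)))*(((x+a)*x)+(5+x)))) -> ((((9+b)*b)+z)+((((3*2)+(y+8))+((7+a)*(8*b)))*(((x+a)*x)+(5+x))))
Step 3: at RLLL: (3*2) -> 6; overall: ((((9+b)*b)+z)+((((3*2)+(y+8))+((7+a)*(8*b)))*(((x+a)*x)+(5+x)))) -> ((((9+b)*b)+z)+(((6+(y+8))+((7+a)*(8*b)))*(((x+a)*x)+(5+x))))
Fixed point: ((((9+b)*b)+z)+(((6+(y+8))+((7+a)*(8*b)))*(((x+a)*x)+(5+x))))

Answer: ((((9+b)*b)+z)+(((6+(y+8))+((7+a)*(8*b)))*(((x+a)*x)+(5+x))))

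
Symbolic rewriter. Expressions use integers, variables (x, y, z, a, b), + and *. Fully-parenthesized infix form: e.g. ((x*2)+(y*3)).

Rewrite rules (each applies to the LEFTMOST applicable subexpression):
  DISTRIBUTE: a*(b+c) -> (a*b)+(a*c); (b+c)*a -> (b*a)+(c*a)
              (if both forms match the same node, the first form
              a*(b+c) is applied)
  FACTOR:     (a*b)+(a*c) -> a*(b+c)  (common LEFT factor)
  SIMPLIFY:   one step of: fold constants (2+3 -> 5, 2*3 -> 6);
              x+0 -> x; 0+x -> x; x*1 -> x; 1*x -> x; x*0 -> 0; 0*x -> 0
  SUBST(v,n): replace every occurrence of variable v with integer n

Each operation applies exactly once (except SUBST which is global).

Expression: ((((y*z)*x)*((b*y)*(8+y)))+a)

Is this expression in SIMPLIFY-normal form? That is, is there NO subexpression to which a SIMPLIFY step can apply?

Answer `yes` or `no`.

Expression: ((((y*z)*x)*((b*y)*(8+y)))+a)
Scanning for simplifiable subexpressions (pre-order)...
  at root: ((((y*z)*x)*((b*y)*(8+y)))+a) (not simplifiable)
  at L: (((y*z)*x)*((b*y)*(8+y))) (not simplifiable)
  at LL: ((y*z)*x) (not simplifiable)
  at LLL: (y*z) (not simplifiable)
  at LR: ((b*y)*(8+y)) (not simplifiable)
  at LRL: (b*y) (not simplifiable)
  at LRR: (8+y) (not simplifiable)
Result: no simplifiable subexpression found -> normal form.

Answer: yes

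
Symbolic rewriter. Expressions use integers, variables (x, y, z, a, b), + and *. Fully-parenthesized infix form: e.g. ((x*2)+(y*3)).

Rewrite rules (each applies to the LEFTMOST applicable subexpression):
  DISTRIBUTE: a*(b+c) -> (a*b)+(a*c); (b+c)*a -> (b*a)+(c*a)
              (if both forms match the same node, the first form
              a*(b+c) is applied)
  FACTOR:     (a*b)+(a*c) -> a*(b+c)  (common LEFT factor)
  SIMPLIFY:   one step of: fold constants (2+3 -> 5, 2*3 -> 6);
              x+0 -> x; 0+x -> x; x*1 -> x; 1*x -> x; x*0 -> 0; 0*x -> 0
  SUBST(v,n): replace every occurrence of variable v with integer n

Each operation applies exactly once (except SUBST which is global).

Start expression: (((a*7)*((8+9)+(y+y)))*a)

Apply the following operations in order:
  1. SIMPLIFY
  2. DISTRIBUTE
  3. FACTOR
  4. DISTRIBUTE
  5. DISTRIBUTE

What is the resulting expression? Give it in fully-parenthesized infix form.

Start: (((a*7)*((8+9)+(y+y)))*a)
Apply SIMPLIFY at LRL (target: (8+9)): (((a*7)*((8+9)+(y+y)))*a) -> (((a*7)*(17+(y+y)))*a)
Apply DISTRIBUTE at L (target: ((a*7)*(17+(y+y)))): (((a*7)*(17+(y+y)))*a) -> ((((a*7)*17)+((a*7)*(y+y)))*a)
Apply FACTOR at L (target: (((a*7)*17)+((a*7)*(y+y)))): ((((a*7)*17)+((a*7)*(y+y)))*a) -> (((a*7)*(17+(y+y)))*a)
Apply DISTRIBUTE at L (target: ((a*7)*(17+(y+y)))): (((a*7)*(17+(y+y)))*a) -> ((((a*7)*17)+((a*7)*(y+y)))*a)
Apply DISTRIBUTE at root (target: ((((a*7)*17)+((a*7)*(y+y)))*a)): ((((a*7)*17)+((a*7)*(y+y)))*a) -> ((((a*7)*17)*a)+(((a*7)*(y+y))*a))

Answer: ((((a*7)*17)*a)+(((a*7)*(y+y))*a))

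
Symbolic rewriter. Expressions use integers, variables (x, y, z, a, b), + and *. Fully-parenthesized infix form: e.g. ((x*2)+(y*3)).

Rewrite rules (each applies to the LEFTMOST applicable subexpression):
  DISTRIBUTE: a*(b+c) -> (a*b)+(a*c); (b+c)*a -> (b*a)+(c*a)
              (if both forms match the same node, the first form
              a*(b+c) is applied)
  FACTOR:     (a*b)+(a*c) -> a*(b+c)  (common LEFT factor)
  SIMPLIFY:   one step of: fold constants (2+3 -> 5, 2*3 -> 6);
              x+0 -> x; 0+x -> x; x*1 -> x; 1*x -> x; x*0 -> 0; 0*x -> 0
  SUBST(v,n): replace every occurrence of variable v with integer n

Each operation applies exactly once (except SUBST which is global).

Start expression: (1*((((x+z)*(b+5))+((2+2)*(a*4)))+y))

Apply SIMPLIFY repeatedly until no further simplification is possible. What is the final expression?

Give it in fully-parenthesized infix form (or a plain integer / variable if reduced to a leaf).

Start: (1*((((x+z)*(b+5))+((2+2)*(a*4)))+y))
Step 1: at root: (1*((((x+z)*(b+5))+((2+2)*(a*4)))+y)) -> ((((x+z)*(b+5))+((2+2)*(a*4)))+y); overall: (1*((((x+z)*(b+5))+((2+2)*(a*4)))+y)) -> ((((x+z)*(b+5))+((2+2)*(a*4)))+y)
Step 2: at LRL: (2+2) -> 4; overall: ((((x+z)*(b+5))+((2+2)*(a*4)))+y) -> ((((x+z)*(b+5))+(4*(a*4)))+y)
Fixed point: ((((x+z)*(b+5))+(4*(a*4)))+y)

Answer: ((((x+z)*(b+5))+(4*(a*4)))+y)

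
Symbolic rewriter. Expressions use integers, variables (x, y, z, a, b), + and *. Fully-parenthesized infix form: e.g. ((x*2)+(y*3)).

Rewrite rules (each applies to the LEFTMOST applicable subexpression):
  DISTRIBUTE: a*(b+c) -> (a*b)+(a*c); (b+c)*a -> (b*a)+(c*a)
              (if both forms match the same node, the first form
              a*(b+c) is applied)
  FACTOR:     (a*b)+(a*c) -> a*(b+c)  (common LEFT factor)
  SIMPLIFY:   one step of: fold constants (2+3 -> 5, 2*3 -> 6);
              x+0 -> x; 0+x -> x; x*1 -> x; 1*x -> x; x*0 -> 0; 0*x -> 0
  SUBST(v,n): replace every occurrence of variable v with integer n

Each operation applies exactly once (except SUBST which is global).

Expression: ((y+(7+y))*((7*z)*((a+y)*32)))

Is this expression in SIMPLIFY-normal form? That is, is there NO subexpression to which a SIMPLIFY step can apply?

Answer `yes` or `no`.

Answer: yes

Derivation:
Expression: ((y+(7+y))*((7*z)*((a+y)*32)))
Scanning for simplifiable subexpressions (pre-order)...
  at root: ((y+(7+y))*((7*z)*((a+y)*32))) (not simplifiable)
  at L: (y+(7+y)) (not simplifiable)
  at LR: (7+y) (not simplifiable)
  at R: ((7*z)*((a+y)*32)) (not simplifiable)
  at RL: (7*z) (not simplifiable)
  at RR: ((a+y)*32) (not simplifiable)
  at RRL: (a+y) (not simplifiable)
Result: no simplifiable subexpression found -> normal form.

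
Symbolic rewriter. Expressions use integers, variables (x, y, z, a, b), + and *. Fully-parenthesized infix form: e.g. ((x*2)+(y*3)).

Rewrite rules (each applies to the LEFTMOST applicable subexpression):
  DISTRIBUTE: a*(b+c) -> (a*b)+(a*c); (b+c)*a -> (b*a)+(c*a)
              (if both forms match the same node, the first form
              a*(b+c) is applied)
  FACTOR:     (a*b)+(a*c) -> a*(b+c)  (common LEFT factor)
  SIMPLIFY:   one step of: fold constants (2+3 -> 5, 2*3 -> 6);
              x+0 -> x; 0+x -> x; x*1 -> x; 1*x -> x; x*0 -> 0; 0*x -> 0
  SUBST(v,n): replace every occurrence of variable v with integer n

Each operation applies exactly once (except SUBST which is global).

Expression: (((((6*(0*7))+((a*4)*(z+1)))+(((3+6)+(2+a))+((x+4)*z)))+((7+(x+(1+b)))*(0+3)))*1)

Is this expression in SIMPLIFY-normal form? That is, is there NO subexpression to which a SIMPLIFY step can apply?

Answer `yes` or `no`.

Answer: no

Derivation:
Expression: (((((6*(0*7))+((a*4)*(z+1)))+(((3+6)+(2+a))+((x+4)*z)))+((7+(x+(1+b)))*(0+3)))*1)
Scanning for simplifiable subexpressions (pre-order)...
  at root: (((((6*(0*7))+((a*4)*(z+1)))+(((3+6)+(2+a))+((x+4)*z)))+((7+(x+(1+b)))*(0+3)))*1) (SIMPLIFIABLE)
  at L: ((((6*(0*7))+((a*4)*(z+1)))+(((3+6)+(2+a))+((x+4)*z)))+((7+(x+(1+b)))*(0+3))) (not simplifiable)
  at LL: (((6*(0*7))+((a*4)*(z+1)))+(((3+6)+(2+a))+((x+4)*z))) (not simplifiable)
  at LLL: ((6*(0*7))+((a*4)*(z+1))) (not simplifiable)
  at LLLL: (6*(0*7)) (not simplifiable)
  at LLLLR: (0*7) (SIMPLIFIABLE)
  at LLLR: ((a*4)*(z+1)) (not simplifiable)
  at LLLRL: (a*4) (not simplifiable)
  at LLLRR: (z+1) (not simplifiable)
  at LLR: (((3+6)+(2+a))+((x+4)*z)) (not simplifiable)
  at LLRL: ((3+6)+(2+a)) (not simplifiable)
  at LLRLL: (3+6) (SIMPLIFIABLE)
  at LLRLR: (2+a) (not simplifiable)
  at LLRR: ((x+4)*z) (not simplifiable)
  at LLRRL: (x+4) (not simplifiable)
  at LR: ((7+(x+(1+b)))*(0+3)) (not simplifiable)
  at LRL: (7+(x+(1+b))) (not simplifiable)
  at LRLR: (x+(1+b)) (not simplifiable)
  at LRLRR: (1+b) (not simplifiable)
  at LRR: (0+3) (SIMPLIFIABLE)
Found simplifiable subexpr at path root: (((((6*(0*7))+((a*4)*(z+1)))+(((3+6)+(2+a))+((x+4)*z)))+((7+(x+(1+b)))*(0+3)))*1)
One SIMPLIFY step would give: ((((6*(0*7))+((a*4)*(z+1)))+(((3+6)+(2+a))+((x+4)*z)))+((7+(x+(1+b)))*(0+3)))
-> NOT in normal form.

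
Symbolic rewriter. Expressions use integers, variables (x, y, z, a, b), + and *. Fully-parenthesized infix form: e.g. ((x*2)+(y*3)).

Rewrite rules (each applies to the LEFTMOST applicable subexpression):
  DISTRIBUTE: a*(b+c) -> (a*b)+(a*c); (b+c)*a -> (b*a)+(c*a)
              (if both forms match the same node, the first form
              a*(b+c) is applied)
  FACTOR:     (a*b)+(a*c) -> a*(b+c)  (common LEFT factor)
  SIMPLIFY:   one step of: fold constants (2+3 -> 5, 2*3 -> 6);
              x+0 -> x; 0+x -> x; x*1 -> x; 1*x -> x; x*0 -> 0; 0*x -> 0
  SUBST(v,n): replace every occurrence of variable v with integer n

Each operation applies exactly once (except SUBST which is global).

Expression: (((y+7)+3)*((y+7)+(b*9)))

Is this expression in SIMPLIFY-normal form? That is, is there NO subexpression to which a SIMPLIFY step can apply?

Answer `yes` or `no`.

Expression: (((y+7)+3)*((y+7)+(b*9)))
Scanning for simplifiable subexpressions (pre-order)...
  at root: (((y+7)+3)*((y+7)+(b*9))) (not simplifiable)
  at L: ((y+7)+3) (not simplifiable)
  at LL: (y+7) (not simplifiable)
  at R: ((y+7)+(b*9)) (not simplifiable)
  at RL: (y+7) (not simplifiable)
  at RR: (b*9) (not simplifiable)
Result: no simplifiable subexpression found -> normal form.

Answer: yes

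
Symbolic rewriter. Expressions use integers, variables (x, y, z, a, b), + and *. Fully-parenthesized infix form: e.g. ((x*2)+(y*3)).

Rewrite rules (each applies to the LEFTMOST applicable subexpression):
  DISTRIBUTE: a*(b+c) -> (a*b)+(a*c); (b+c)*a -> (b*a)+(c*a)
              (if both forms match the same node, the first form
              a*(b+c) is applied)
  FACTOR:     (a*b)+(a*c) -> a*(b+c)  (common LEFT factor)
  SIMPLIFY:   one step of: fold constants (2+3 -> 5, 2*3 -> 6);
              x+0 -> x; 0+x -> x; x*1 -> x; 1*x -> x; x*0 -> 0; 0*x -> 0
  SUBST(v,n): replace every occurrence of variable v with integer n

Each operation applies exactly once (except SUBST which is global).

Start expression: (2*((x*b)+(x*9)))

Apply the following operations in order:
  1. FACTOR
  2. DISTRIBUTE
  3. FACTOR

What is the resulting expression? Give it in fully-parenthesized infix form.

Answer: (2*(x*(b+9)))

Derivation:
Start: (2*((x*b)+(x*9)))
Apply FACTOR at R (target: ((x*b)+(x*9))): (2*((x*b)+(x*9))) -> (2*(x*(b+9)))
Apply DISTRIBUTE at R (target: (x*(b+9))): (2*(x*(b+9))) -> (2*((x*b)+(x*9)))
Apply FACTOR at R (target: ((x*b)+(x*9))): (2*((x*b)+(x*9))) -> (2*(x*(b+9)))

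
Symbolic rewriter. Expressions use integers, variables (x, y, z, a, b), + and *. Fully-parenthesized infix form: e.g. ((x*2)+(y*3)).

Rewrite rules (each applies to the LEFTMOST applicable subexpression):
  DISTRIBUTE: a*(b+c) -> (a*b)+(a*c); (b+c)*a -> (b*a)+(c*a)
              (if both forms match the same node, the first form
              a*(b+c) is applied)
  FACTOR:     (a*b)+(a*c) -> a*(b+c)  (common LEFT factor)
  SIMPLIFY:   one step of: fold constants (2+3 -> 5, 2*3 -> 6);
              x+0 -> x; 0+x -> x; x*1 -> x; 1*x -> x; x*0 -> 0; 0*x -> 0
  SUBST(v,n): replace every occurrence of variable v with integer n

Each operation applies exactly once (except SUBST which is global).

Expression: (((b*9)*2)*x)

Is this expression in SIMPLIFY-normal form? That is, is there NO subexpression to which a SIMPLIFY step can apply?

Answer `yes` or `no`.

Expression: (((b*9)*2)*x)
Scanning for simplifiable subexpressions (pre-order)...
  at root: (((b*9)*2)*x) (not simplifiable)
  at L: ((b*9)*2) (not simplifiable)
  at LL: (b*9) (not simplifiable)
Result: no simplifiable subexpression found -> normal form.

Answer: yes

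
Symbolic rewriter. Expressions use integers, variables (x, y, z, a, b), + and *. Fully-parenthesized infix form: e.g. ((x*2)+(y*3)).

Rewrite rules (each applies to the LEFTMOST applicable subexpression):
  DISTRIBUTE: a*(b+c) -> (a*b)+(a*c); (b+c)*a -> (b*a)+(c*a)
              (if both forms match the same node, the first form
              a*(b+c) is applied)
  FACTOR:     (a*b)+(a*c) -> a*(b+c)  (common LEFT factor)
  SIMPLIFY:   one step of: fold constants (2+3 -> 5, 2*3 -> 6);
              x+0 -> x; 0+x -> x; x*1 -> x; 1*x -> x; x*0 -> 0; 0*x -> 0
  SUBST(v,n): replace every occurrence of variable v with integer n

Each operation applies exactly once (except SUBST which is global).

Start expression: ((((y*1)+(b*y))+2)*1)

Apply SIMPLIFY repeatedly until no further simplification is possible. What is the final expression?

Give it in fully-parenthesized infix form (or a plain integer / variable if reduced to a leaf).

Start: ((((y*1)+(b*y))+2)*1)
Step 1: at root: ((((y*1)+(b*y))+2)*1) -> (((y*1)+(b*y))+2); overall: ((((y*1)+(b*y))+2)*1) -> (((y*1)+(b*y))+2)
Step 2: at LL: (y*1) -> y; overall: (((y*1)+(b*y))+2) -> ((y+(b*y))+2)
Fixed point: ((y+(b*y))+2)

Answer: ((y+(b*y))+2)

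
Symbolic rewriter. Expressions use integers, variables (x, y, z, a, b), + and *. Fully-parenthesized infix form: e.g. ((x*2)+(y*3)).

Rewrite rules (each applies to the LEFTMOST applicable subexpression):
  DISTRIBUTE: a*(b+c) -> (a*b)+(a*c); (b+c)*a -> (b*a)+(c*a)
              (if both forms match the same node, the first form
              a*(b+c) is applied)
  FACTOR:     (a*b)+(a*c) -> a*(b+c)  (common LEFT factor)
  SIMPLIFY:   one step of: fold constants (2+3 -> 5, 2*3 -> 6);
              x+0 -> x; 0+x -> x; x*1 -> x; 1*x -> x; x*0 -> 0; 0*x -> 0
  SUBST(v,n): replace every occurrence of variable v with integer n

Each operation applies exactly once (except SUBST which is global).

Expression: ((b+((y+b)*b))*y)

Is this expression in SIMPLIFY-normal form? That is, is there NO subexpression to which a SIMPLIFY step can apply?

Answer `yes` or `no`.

Answer: yes

Derivation:
Expression: ((b+((y+b)*b))*y)
Scanning for simplifiable subexpressions (pre-order)...
  at root: ((b+((y+b)*b))*y) (not simplifiable)
  at L: (b+((y+b)*b)) (not simplifiable)
  at LR: ((y+b)*b) (not simplifiable)
  at LRL: (y+b) (not simplifiable)
Result: no simplifiable subexpression found -> normal form.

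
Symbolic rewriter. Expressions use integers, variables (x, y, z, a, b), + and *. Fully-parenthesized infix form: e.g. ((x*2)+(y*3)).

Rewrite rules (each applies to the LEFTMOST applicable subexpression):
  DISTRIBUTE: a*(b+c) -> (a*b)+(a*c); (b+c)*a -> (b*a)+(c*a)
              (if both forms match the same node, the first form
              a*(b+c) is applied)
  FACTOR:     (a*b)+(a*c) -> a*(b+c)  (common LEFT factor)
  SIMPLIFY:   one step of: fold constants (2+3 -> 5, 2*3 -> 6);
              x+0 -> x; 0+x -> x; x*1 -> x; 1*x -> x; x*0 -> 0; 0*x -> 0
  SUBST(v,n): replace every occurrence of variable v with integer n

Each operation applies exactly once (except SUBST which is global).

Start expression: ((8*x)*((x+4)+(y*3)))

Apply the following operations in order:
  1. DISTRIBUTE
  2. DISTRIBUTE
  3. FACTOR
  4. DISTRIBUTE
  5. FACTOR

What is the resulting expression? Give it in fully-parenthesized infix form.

Start: ((8*x)*((x+4)+(y*3)))
Apply DISTRIBUTE at root (target: ((8*x)*((x+4)+(y*3)))): ((8*x)*((x+4)+(y*3))) -> (((8*x)*(x+4))+((8*x)*(y*3)))
Apply DISTRIBUTE at L (target: ((8*x)*(x+4))): (((8*x)*(x+4))+((8*x)*(y*3))) -> ((((8*x)*x)+((8*x)*4))+((8*x)*(y*3)))
Apply FACTOR at L (target: (((8*x)*x)+((8*x)*4))): ((((8*x)*x)+((8*x)*4))+((8*x)*(y*3))) -> (((8*x)*(x+4))+((8*x)*(y*3)))
Apply DISTRIBUTE at L (target: ((8*x)*(x+4))): (((8*x)*(x+4))+((8*x)*(y*3))) -> ((((8*x)*x)+((8*x)*4))+((8*x)*(y*3)))
Apply FACTOR at L (target: (((8*x)*x)+((8*x)*4))): ((((8*x)*x)+((8*x)*4))+((8*x)*(y*3))) -> (((8*x)*(x+4))+((8*x)*(y*3)))

Answer: (((8*x)*(x+4))+((8*x)*(y*3)))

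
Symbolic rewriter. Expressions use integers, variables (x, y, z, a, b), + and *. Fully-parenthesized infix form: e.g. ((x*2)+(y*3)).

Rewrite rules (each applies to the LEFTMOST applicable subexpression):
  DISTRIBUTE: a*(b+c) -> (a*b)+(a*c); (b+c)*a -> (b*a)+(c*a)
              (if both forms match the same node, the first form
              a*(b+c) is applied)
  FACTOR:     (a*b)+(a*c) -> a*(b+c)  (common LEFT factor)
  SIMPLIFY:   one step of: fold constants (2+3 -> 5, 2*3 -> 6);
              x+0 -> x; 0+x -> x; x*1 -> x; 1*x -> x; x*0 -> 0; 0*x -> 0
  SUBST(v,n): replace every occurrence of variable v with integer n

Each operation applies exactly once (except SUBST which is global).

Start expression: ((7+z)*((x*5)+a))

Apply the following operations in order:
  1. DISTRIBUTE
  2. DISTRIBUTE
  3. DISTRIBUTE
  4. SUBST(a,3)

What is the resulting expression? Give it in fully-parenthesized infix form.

Start: ((7+z)*((x*5)+a))
Apply DISTRIBUTE at root (target: ((7+z)*((x*5)+a))): ((7+z)*((x*5)+a)) -> (((7+z)*(x*5))+((7+z)*a))
Apply DISTRIBUTE at L (target: ((7+z)*(x*5))): (((7+z)*(x*5))+((7+z)*a)) -> (((7*(x*5))+(z*(x*5)))+((7+z)*a))
Apply DISTRIBUTE at R (target: ((7+z)*a)): (((7*(x*5))+(z*(x*5)))+((7+z)*a)) -> (((7*(x*5))+(z*(x*5)))+((7*a)+(z*a)))
Apply SUBST(a,3): (((7*(x*5))+(z*(x*5)))+((7*a)+(z*a))) -> (((7*(x*5))+(z*(x*5)))+((7*3)+(z*3)))

Answer: (((7*(x*5))+(z*(x*5)))+((7*3)+(z*3)))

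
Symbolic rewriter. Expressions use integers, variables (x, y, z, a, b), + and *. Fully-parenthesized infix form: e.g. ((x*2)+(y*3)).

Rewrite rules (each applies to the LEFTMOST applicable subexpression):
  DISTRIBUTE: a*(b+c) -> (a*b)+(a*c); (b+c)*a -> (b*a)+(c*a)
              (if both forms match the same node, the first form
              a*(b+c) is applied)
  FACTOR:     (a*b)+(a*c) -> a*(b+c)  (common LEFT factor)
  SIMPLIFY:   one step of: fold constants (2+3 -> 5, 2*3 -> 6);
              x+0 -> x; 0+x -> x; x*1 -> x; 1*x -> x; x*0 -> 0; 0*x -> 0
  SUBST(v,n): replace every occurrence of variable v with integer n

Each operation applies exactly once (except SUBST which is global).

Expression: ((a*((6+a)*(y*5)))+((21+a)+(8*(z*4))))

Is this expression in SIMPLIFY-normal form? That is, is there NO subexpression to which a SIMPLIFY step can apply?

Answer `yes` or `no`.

Answer: yes

Derivation:
Expression: ((a*((6+a)*(y*5)))+((21+a)+(8*(z*4))))
Scanning for simplifiable subexpressions (pre-order)...
  at root: ((a*((6+a)*(y*5)))+((21+a)+(8*(z*4)))) (not simplifiable)
  at L: (a*((6+a)*(y*5))) (not simplifiable)
  at LR: ((6+a)*(y*5)) (not simplifiable)
  at LRL: (6+a) (not simplifiable)
  at LRR: (y*5) (not simplifiable)
  at R: ((21+a)+(8*(z*4))) (not simplifiable)
  at RL: (21+a) (not simplifiable)
  at RR: (8*(z*4)) (not simplifiable)
  at RRR: (z*4) (not simplifiable)
Result: no simplifiable subexpression found -> normal form.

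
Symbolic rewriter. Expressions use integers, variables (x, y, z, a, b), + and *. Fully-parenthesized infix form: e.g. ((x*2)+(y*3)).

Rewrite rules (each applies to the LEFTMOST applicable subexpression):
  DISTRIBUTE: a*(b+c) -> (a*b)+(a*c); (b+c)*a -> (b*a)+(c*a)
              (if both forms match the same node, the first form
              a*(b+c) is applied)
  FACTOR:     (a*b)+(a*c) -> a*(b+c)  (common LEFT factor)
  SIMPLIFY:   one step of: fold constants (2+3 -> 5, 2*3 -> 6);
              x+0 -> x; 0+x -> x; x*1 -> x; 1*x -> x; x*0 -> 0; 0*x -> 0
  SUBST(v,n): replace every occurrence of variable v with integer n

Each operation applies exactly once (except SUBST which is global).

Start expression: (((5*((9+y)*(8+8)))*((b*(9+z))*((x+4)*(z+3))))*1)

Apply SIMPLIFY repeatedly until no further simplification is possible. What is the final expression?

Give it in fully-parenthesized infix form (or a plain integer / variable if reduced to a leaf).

Start: (((5*((9+y)*(8+8)))*((b*(9+z))*((x+4)*(z+3))))*1)
Step 1: at root: (((5*((9+y)*(8+8)))*((b*(9+z))*((x+4)*(z+3))))*1) -> ((5*((9+y)*(8+8)))*((b*(9+z))*((x+4)*(z+3)))); overall: (((5*((9+y)*(8+8)))*((b*(9+z))*((x+4)*(z+3))))*1) -> ((5*((9+y)*(8+8)))*((b*(9+z))*((x+4)*(z+3))))
Step 2: at LRR: (8+8) -> 16; overall: ((5*((9+y)*(8+8)))*((b*(9+z))*((x+4)*(z+3)))) -> ((5*((9+y)*16))*((b*(9+z))*((x+4)*(z+3))))
Fixed point: ((5*((9+y)*16))*((b*(9+z))*((x+4)*(z+3))))

Answer: ((5*((9+y)*16))*((b*(9+z))*((x+4)*(z+3))))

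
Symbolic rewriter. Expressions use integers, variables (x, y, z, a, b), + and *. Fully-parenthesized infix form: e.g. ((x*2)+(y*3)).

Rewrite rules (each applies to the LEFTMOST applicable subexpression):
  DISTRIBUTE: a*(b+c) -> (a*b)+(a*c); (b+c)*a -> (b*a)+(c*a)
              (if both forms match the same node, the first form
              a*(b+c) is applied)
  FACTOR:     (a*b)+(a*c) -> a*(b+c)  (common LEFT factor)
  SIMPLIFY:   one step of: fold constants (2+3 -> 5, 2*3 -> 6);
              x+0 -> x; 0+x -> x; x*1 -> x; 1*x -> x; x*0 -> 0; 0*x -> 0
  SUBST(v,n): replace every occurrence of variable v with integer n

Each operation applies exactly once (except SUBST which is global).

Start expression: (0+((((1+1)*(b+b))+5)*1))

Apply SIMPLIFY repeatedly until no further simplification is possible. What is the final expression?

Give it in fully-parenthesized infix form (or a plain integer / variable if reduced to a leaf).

Answer: ((2*(b+b))+5)

Derivation:
Start: (0+((((1+1)*(b+b))+5)*1))
Step 1: at root: (0+((((1+1)*(b+b))+5)*1)) -> ((((1+1)*(b+b))+5)*1); overall: (0+((((1+1)*(b+b))+5)*1)) -> ((((1+1)*(b+b))+5)*1)
Step 2: at root: ((((1+1)*(b+b))+5)*1) -> (((1+1)*(b+b))+5); overall: ((((1+1)*(b+b))+5)*1) -> (((1+1)*(b+b))+5)
Step 3: at LL: (1+1) -> 2; overall: (((1+1)*(b+b))+5) -> ((2*(b+b))+5)
Fixed point: ((2*(b+b))+5)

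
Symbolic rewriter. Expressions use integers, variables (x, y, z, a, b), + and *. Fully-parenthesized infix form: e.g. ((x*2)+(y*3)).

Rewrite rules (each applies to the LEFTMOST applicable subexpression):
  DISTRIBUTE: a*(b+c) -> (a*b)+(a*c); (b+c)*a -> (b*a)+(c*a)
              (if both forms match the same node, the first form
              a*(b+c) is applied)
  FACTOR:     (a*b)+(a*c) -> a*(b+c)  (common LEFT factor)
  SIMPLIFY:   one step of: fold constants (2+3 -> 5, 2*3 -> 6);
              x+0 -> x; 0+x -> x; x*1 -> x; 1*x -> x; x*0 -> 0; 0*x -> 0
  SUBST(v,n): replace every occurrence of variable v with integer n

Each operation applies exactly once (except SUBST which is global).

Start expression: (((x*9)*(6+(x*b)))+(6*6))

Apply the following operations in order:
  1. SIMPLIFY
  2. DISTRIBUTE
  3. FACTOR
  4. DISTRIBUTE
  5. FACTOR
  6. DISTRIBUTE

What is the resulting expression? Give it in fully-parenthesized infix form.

Start: (((x*9)*(6+(x*b)))+(6*6))
Apply SIMPLIFY at R (target: (6*6)): (((x*9)*(6+(x*b)))+(6*6)) -> (((x*9)*(6+(x*b)))+36)
Apply DISTRIBUTE at L (target: ((x*9)*(6+(x*b)))): (((x*9)*(6+(x*b)))+36) -> ((((x*9)*6)+((x*9)*(x*b)))+36)
Apply FACTOR at L (target: (((x*9)*6)+((x*9)*(x*b)))): ((((x*9)*6)+((x*9)*(x*b)))+36) -> (((x*9)*(6+(x*b)))+36)
Apply DISTRIBUTE at L (target: ((x*9)*(6+(x*b)))): (((x*9)*(6+(x*b)))+36) -> ((((x*9)*6)+((x*9)*(x*b)))+36)
Apply FACTOR at L (target: (((x*9)*6)+((x*9)*(x*b)))): ((((x*9)*6)+((x*9)*(x*b)))+36) -> (((x*9)*(6+(x*b)))+36)
Apply DISTRIBUTE at L (target: ((x*9)*(6+(x*b)))): (((x*9)*(6+(x*b)))+36) -> ((((x*9)*6)+((x*9)*(x*b)))+36)

Answer: ((((x*9)*6)+((x*9)*(x*b)))+36)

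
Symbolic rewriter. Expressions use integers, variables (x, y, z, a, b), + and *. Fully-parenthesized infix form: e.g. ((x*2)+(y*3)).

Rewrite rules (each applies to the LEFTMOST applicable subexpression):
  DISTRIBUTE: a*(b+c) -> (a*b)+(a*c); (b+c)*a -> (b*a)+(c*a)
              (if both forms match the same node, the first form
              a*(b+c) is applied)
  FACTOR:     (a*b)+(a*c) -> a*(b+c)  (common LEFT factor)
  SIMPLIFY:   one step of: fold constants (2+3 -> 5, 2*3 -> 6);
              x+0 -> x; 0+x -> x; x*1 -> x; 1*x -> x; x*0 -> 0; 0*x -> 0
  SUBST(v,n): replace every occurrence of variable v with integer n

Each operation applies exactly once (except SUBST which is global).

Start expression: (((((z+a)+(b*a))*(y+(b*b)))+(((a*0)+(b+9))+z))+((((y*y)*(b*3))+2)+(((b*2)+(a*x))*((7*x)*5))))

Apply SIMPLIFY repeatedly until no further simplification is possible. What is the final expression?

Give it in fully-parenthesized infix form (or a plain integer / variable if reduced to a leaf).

Answer: (((((z+a)+(b*a))*(y+(b*b)))+((b+9)+z))+((((y*y)*(b*3))+2)+(((b*2)+(a*x))*((7*x)*5))))

Derivation:
Start: (((((z+a)+(b*a))*(y+(b*b)))+(((a*0)+(b+9))+z))+((((y*y)*(b*3))+2)+(((b*2)+(a*x))*((7*x)*5))))
Step 1: at LRLL: (a*0) -> 0; overall: (((((z+a)+(b*a))*(y+(b*b)))+(((a*0)+(b+9))+z))+((((y*y)*(b*3))+2)+(((b*2)+(a*x))*((7*x)*5)))) -> (((((z+a)+(b*a))*(y+(b*b)))+((0+(b+9))+z))+((((y*y)*(b*3))+2)+(((b*2)+(a*x))*((7*x)*5))))
Step 2: at LRL: (0+(b+9)) -> (b+9); overall: (((((z+a)+(b*a))*(y+(b*b)))+((0+(b+9))+z))+((((y*y)*(b*3))+2)+(((b*2)+(a*x))*((7*x)*5)))) -> (((((z+a)+(b*a))*(y+(b*b)))+((b+9)+z))+((((y*y)*(b*3))+2)+(((b*2)+(a*x))*((7*x)*5))))
Fixed point: (((((z+a)+(b*a))*(y+(b*b)))+((b+9)+z))+((((y*y)*(b*3))+2)+(((b*2)+(a*x))*((7*x)*5))))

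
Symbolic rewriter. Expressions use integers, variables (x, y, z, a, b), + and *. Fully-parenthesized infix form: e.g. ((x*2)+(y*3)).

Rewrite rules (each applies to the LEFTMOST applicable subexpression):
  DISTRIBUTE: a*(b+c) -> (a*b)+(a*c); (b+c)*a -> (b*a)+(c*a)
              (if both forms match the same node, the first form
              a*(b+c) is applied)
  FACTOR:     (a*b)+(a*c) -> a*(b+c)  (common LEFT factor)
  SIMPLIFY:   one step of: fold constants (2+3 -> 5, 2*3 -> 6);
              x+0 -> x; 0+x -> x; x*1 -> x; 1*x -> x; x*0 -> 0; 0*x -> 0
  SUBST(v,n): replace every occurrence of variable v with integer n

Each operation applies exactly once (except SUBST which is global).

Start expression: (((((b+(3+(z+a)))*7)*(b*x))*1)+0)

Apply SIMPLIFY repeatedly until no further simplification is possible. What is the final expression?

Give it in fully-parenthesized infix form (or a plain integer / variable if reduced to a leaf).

Start: (((((b+(3+(z+a)))*7)*(b*x))*1)+0)
Step 1: at root: (((((b+(3+(z+a)))*7)*(b*x))*1)+0) -> ((((b+(3+(z+a)))*7)*(b*x))*1); overall: (((((b+(3+(z+a)))*7)*(b*x))*1)+0) -> ((((b+(3+(z+a)))*7)*(b*x))*1)
Step 2: at root: ((((b+(3+(z+a)))*7)*(b*x))*1) -> (((b+(3+(z+a)))*7)*(b*x)); overall: ((((b+(3+(z+a)))*7)*(b*x))*1) -> (((b+(3+(z+a)))*7)*(b*x))
Fixed point: (((b+(3+(z+a)))*7)*(b*x))

Answer: (((b+(3+(z+a)))*7)*(b*x))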